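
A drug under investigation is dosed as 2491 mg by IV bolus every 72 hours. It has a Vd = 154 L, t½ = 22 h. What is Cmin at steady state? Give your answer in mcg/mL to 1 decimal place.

1.9 mcg/mL

Over one 72-h interval, 72/22 ≈ 3.2727 half-lives elapse, leaving f ≈ 0.1035 of each dose.
Single-dose peak C₀ = D/Vd = 2491/154 ≈ 16.175 mcg/mL.
Steady-state trough Cmin,ss = C₀·f/(1−f) ≈ 16.175 × 0.1035/0.8965 ≈ 1.867 mcg/mL.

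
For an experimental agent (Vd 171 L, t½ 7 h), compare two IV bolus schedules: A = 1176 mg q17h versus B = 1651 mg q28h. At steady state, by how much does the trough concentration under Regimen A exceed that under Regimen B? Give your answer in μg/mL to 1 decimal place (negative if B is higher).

Regimen A: f = (1/2)^(17/7) ≈ 0.1857; Cmin,ss = (1176/171)·f/(1−f) ≈ 1.568 μg/mL.
Regimen B: f = (1/2)^(28/7) ≈ 0.0625; Cmin,ss = (1651/171)·f/(1−f) ≈ 0.644 μg/mL.
Difference ≈ 1.568 − 0.644 ≈ 0.924 μg/mL.

0.9 μg/mL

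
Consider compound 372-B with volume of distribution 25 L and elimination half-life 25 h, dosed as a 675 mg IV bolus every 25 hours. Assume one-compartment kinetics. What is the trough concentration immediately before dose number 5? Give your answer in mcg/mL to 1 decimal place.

25.3 mcg/mL

f = (1/2)^(τ/t½) = (1/2)^(25/25) ≈ 0.5000.
C₀ = D/Vd = 675/25 ≈ 27.000 mcg/mL.
Before the 5th dose, 4 doses have been given. Superposition: Cmin = C₀·(f + f² + … + f^4).
≈ 27.000 × (0.5000 + 0.2500 + 0.1250 + 0.0625) ≈ 27.000 × 0.9375 ≈ 25.312 mcg/mL.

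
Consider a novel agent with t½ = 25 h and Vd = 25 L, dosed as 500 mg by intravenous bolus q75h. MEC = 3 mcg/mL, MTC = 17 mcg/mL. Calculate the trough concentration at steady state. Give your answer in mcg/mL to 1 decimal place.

The dosing interval is 3 half-lives, so f = 2^(−3) = 0.125.
At steady state, R = 1/(1 − 0.125) = 8/7.
Single-dose peak C₀ = D/Vd = 500/25 = 20 mcg/mL.
Steady-state peak Cmax,ss = C₀·R = 20 × 8/7 ≈ 22.857 mcg/mL.
Steady-state trough Cmin,ss = Cmax,ss·f ≈ 22.857 × 0.125 ≈ 2.857 mcg/mL.
Trough 2.9 mcg/mL vs MEC 3 mcg/mL: subtherapeutic.

2.9 mcg/mL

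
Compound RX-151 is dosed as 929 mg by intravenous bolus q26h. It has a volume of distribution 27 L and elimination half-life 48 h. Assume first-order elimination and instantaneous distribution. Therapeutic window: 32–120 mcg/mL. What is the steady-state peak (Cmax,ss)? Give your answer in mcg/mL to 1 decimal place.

k = ln2/t½ = ln2/48 ≈ 0.014441 h⁻¹; fraction remaining f = e^(−kτ) = e^(−0.014441×26) ≈ 0.6870.
Accumulation ratio R = 1/(1 − f) ≈ 1/0.3130 ≈ 3.1949.
Single-dose peak C₀ = D/Vd = 929/27 ≈ 34.407 mcg/mL.
Cmax,ss = C₀/(1 − f) ≈ 34.407/0.3130 ≈ 109.927 mcg/mL.
Peak 109.9 mcg/mL vs MTC 120 mcg/mL: below toxic threshold.

109.9 mcg/mL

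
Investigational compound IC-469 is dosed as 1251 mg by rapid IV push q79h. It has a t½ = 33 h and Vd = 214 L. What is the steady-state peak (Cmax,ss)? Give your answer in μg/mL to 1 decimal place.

τ/t½ = 79/33 ≈ 2.3939, so fraction remaining f = (1/2)^(79/33) ≈ 0.1903.
At steady state, accumulation factor R = 1/(1 − e^(−kτ)) ≈ 1.2350.
Each bolus raises the concentration by D/Vd = 1251/214 ≈ 5.846 μg/mL.
Cmax,ss = C₀/(1 − f) ≈ 5.846/0.8097 ≈ 7.220 μg/mL.

7.2 μg/mL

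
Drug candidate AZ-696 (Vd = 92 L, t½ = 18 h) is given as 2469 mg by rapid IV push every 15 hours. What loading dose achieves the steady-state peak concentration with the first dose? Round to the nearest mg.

f = (1/2)^(15/18) ≈ 0.561231; accumulation ratio R = 1/(1−f) ≈ 2.27910.
Loading dose to hit Cmax,ss on first dose: D_load = D_maint·R ≈ 2469 × 2.27910 ≈ 5627.10 mg.

5627 mg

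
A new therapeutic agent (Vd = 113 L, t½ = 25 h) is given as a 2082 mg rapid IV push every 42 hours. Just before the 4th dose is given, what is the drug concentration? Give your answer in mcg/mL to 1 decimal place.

8.1 mcg/mL

f = (1/2)^(τ/t½) = (1/2)^(42/25) ≈ 0.3121.
C₀ = D/Vd = 2082/113 ≈ 18.425 mcg/mL.
Before the 4th dose, 3 doses have been given. Superposition: Cmin = C₀·(f + f² + … + f^3).
≈ 18.425 × (0.3121 + 0.0974 + 0.0304) ≈ 18.425 × 0.4399 ≈ 8.105 mcg/mL.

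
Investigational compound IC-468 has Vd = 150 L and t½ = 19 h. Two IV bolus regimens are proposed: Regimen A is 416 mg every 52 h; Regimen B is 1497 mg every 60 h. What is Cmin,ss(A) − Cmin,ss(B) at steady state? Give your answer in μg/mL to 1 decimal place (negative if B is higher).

-0.8 μg/mL

Regimen A: f = (1/2)^(52/19) ≈ 0.1500; Cmin,ss = (416/150)·f/(1−f) ≈ 0.489 μg/mL.
Regimen B: f = (1/2)^(60/19) ≈ 0.1120; Cmin,ss = (1497/150)·f/(1−f) ≈ 1.259 μg/mL.
Difference ≈ 0.489 − 1.259 ≈ -0.770 μg/mL.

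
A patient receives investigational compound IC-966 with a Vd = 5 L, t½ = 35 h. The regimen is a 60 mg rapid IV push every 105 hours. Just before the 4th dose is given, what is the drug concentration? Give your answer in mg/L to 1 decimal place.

1.7 mg/L

f = (1/2)^(τ/t½) = (1/2)^(105/35) ≈ 0.1250.
C₀ = D/Vd = 60/5 ≈ 12.000 mg/L.
Before the 4th dose, 3 doses have been given. Superposition: Cmin = C₀·(f + f² + … + f^3).
≈ 12.000 × (0.1250 + 0.0156 + 0.0020) ≈ 12.000 × 0.1426 ≈ 1.711 mg/L.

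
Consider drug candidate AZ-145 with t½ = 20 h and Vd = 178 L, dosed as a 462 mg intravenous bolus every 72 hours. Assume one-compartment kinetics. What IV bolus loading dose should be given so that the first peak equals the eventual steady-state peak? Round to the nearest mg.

f = (1/2)^(72/20) ≈ 0.082469; accumulation ratio R = 1/(1−f) ≈ 1.08988.
Loading dose to hit Cmax,ss on first dose: D_load = D_maint·R ≈ 462 × 1.08988 ≈ 503.52 mg.

504 mg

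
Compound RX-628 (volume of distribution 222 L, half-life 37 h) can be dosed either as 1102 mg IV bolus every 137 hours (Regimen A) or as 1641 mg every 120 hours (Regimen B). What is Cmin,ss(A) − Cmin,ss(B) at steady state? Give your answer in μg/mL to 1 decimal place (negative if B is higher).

Regimen A: f = (1/2)^(137/37) ≈ 0.0768; Cmin,ss = (1102/222)·f/(1−f) ≈ 0.413 μg/mL.
Regimen B: f = (1/2)^(120/37) ≈ 0.1056; Cmin,ss = (1641/222)·f/(1−f) ≈ 0.873 μg/mL.
Difference ≈ 0.413 − 0.873 ≈ -0.460 μg/mL.

-0.5 μg/mL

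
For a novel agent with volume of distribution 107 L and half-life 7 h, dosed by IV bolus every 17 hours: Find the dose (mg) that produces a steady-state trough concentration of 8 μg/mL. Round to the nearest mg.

3752 mg

τ/t½ = 17/7 ≈ 2.4286, so f = (1/2)^(17/7) ≈ 0.185749.
Cmin,ss = (D/Vd)·f/(1−f), so D = Cmin,ss·Vd·(1−f)/f.
D = 8 × 107 × (1−f)/f ≈ 8 × 107 × 4.38361 ≈ 3752.37 mg.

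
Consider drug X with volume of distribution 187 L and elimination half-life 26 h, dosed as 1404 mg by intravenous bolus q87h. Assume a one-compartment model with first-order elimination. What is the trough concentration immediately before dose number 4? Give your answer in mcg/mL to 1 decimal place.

0.8 mcg/mL

f = (1/2)^(τ/t½) = (1/2)^(87/26) ≈ 0.0983.
C₀ = D/Vd = 1404/187 ≈ 7.508 mcg/mL.
Before the 4th dose, 3 doses have been given. Superposition: Cmin = C₀·(f + f² + … + f^3).
≈ 7.508 × (0.0983 + 0.0097 + 0.0009) ≈ 7.508 × 0.1089 ≈ 0.818 mcg/mL.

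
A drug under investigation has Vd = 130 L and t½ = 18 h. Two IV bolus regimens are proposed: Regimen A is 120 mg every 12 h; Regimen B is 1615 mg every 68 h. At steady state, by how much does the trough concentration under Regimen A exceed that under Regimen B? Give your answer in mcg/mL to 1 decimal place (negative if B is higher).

0.6 mcg/mL

Regimen A: f = (1/2)^(12/18) ≈ 0.6300; Cmin,ss = (120/130)·f/(1−f) ≈ 1.572 mcg/mL.
Regimen B: f = (1/2)^(68/18) ≈ 0.0729; Cmin,ss = (1615/130)·f/(1−f) ≈ 0.977 mcg/mL.
Difference ≈ 1.572 − 0.977 ≈ 0.595 mcg/mL.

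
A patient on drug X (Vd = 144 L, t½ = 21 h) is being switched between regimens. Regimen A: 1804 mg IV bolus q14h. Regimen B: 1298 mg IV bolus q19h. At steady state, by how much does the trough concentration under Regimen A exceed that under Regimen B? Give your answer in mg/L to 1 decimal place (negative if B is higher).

11.0 mg/L

Regimen A: f = (1/2)^(14/21) ≈ 0.6300; Cmin,ss = (1804/144)·f/(1−f) ≈ 21.331 mg/L.
Regimen B: f = (1/2)^(19/21) ≈ 0.5341; Cmin,ss = (1298/144)·f/(1−f) ≈ 10.333 mg/L.
Difference ≈ 21.331 − 10.333 ≈ 10.998 mg/L.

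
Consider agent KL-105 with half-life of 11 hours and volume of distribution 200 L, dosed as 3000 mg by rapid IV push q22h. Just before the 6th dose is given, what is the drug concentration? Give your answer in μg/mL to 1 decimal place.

f = (1/2)^(τ/t½) = (1/2)^(22/11) ≈ 0.2500.
C₀ = D/Vd = 3000/200 ≈ 15.000 μg/mL.
Before the 6th dose, 5 doses have been given. Superposition: Cmin = C₀·(f + f² + … + f^5).
≈ 15.000 × (0.2500 + 0.0625 + 0.0156 + 0.0039 + 0.0010) ≈ 15.000 × 0.3330 ≈ 4.995 μg/mL.

5.0 μg/mL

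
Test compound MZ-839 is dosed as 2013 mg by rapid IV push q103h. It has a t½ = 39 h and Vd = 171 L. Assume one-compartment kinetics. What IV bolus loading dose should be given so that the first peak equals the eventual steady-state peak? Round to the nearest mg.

2397 mg

f = (1/2)^(103/39) ≈ 0.160314; accumulation ratio R = 1/(1−f) ≈ 1.19092.
Loading dose to hit Cmax,ss on first dose: D_load = D_maint·R ≈ 2013 × 1.19092 ≈ 2397.32 mg.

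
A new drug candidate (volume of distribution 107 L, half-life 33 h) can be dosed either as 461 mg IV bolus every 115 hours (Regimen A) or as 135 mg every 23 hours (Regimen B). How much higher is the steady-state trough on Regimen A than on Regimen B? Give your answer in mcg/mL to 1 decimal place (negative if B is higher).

Regimen A: f = (1/2)^(115/33) ≈ 0.0893; Cmin,ss = (461/107)·f/(1−f) ≈ 0.422 mcg/mL.
Regimen B: f = (1/2)^(23/33) ≈ 0.6169; Cmin,ss = (135/107)·f/(1−f) ≈ 2.032 mcg/mL.
Difference ≈ 0.422 − 2.032 ≈ -1.610 mcg/mL.

-1.6 mcg/mL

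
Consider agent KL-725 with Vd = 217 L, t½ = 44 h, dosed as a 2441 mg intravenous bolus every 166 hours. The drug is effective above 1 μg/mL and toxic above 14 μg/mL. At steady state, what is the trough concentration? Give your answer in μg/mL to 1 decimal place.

Over one 166-h interval, 166/44 ≈ 3.7727 half-lives elapse, leaving f ≈ 0.0732 of each dose.
Accumulation ratio R = 1/(1 − f) ≈ 1/0.9268 ≈ 1.0790.
Single-dose peak C₀ = D/Vd = 2441/217 ≈ 11.249 μg/mL.
Steady-state peak Cmax,ss = C₀·R ≈ 11.249 × 1.0790 ≈ 12.138 μg/mL.
Steady-state trough Cmin,ss = Cmax,ss·f ≈ 12.138 × 0.0732 ≈ 0.889 μg/mL.
Trough 0.9 μg/mL vs MEC 1 μg/mL: subtherapeutic.

0.9 μg/mL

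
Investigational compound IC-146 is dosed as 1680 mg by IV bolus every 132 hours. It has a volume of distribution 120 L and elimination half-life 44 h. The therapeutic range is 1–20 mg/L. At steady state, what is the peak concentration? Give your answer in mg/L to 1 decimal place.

16.0 mg/L

τ = 132 h = 3 half-lives, so f = (1/2)^3 = 0.125.
At steady state, R = 1/(1 − 0.125) = 8/7.
Single-dose peak C₀ = D/Vd = 1680/120 = 14 mg/L.
Steady-state peak Cmax,ss = C₀·R = 14 × 8/7 ≈ 16.000 mg/L.
Peak 16.0 mg/L vs MTC 20 mg/L: below toxic threshold.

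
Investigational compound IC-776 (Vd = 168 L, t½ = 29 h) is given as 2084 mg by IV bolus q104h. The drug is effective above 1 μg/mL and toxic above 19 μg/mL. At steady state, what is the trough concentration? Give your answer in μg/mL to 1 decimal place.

k = ln2/t½ = ln2/29 ≈ 0.023902 h⁻¹; fraction remaining f = e^(−kτ) = e^(−0.023902×104) ≈ 0.0833.
At steady state, accumulation factor R = 1/(1 − e^(−kτ)) ≈ 1.0909.
Each bolus raises the concentration by D/Vd = 2084/168 ≈ 12.405 μg/mL.
Steady-state peak Cmax,ss = C₀·R ≈ 12.405 × 1.0909 ≈ 13.533 μg/mL.
One interval later, Cmin,ss = Cmax,ss·e^(−kτ) ≈ 13.533 × 0.0833 ≈ 1.127 μg/mL.
Trough 1.1 μg/mL vs MEC 1 μg/mL: adequate.

1.1 μg/mL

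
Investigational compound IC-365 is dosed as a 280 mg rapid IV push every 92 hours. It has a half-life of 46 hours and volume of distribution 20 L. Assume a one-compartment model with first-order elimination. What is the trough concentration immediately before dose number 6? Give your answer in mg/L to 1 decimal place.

f = (1/2)^(τ/t½) = (1/2)^(92/46) ≈ 0.2500.
C₀ = D/Vd = 280/20 ≈ 14.000 mg/L.
Before the 6th dose, 5 doses have been given. Superposition: Cmin = C₀·(f + f² + … + f^5).
≈ 14.000 × (0.2500 + 0.0625 + 0.0156 + 0.0039 + 0.0010) ≈ 14.000 × 0.3330 ≈ 4.662 mg/L.

4.7 mg/L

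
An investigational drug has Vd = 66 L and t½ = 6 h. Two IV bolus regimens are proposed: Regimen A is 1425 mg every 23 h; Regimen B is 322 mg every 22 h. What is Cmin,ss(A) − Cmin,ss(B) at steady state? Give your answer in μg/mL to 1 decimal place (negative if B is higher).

1.2 μg/mL

Regimen A: f = (1/2)^(23/6) ≈ 0.0702; Cmin,ss = (1425/66)·f/(1−f) ≈ 1.630 μg/mL.
Regimen B: f = (1/2)^(22/6) ≈ 0.0787; Cmin,ss = (322/66)·f/(1−f) ≈ 0.417 μg/mL.
Difference ≈ 1.630 − 0.417 ≈ 1.213 μg/mL.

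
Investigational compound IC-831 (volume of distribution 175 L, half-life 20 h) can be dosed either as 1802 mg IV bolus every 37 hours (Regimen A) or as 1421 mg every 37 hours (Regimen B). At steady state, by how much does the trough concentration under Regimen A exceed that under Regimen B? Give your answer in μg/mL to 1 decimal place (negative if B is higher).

0.8 μg/mL

Regimen A: f = (1/2)^(37/20) ≈ 0.2774; Cmin,ss = (1802/175)·f/(1−f) ≈ 3.953 μg/mL.
Regimen B: f = (1/2)^(37/20) ≈ 0.2774; Cmin,ss = (1421/175)·f/(1−f) ≈ 3.117 μg/mL.
Difference ≈ 3.953 − 3.117 ≈ 0.836 μg/mL.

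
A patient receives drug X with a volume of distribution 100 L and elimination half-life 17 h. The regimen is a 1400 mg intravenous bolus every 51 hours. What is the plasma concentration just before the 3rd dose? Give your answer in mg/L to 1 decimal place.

2.0 mg/L

f = (1/2)^(τ/t½) = (1/2)^(51/17) ≈ 0.1250.
C₀ = D/Vd = 1400/100 ≈ 14.000 mg/L.
Before the 3rd dose, 2 doses have been given. Superposition: Cmin = C₀·(f + f²).
≈ 14.000 × (0.1250 + 0.0156) ≈ 14.000 × 0.1406 ≈ 1.968 mg/L.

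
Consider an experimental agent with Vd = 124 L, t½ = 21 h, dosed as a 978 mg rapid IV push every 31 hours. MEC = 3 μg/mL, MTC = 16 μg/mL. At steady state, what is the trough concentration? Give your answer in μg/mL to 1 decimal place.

4.4 μg/mL

k = ln2/t½ = ln2/21 ≈ 0.033007 h⁻¹; fraction remaining f = e^(−kτ) = e^(−0.033007×31) ≈ 0.3594.
Single-dose peak C₀ = D/Vd = 978/124 ≈ 7.887 μg/mL.
Steady-state trough Cmin,ss = C₀·f/(1−f) ≈ 7.887 × 0.3594/0.6406 ≈ 4.425 μg/mL.
Trough 4.4 μg/mL vs MEC 3 μg/mL: adequate.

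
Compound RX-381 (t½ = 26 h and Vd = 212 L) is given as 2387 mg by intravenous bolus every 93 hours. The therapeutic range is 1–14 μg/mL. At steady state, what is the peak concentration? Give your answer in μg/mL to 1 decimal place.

12.3 μg/mL

Over one 93-h interval, 93/26 ≈ 3.5769 half-lives elapse, leaving f ≈ 0.0838 of each dose.
Accumulation ratio R = 1/(1 − f) ≈ 1/0.9162 ≈ 1.0915.
Single-dose peak C₀ = D/Vd = 2387/212 ≈ 11.259 μg/mL.
Steady-state peak Cmax,ss = C₀·R ≈ 11.259 × 1.0915 ≈ 12.289 μg/mL.
Peak 12.3 μg/mL vs MTC 14 μg/mL: below toxic threshold.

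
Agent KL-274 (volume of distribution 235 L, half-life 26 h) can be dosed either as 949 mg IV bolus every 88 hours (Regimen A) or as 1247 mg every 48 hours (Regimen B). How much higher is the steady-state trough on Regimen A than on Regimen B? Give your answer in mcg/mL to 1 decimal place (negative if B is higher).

Regimen A: f = (1/2)^(88/26) ≈ 0.0957; Cmin,ss = (949/235)·f/(1−f) ≈ 0.427 mcg/mL.
Regimen B: f = (1/2)^(48/26) ≈ 0.2781; Cmin,ss = (1247/235)·f/(1−f) ≈ 2.044 mcg/mL.
Difference ≈ 0.427 − 2.044 ≈ -1.617 mcg/mL.

-1.6 mcg/mL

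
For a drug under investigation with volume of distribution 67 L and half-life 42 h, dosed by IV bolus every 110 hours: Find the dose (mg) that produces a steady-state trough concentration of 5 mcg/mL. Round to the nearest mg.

τ/t½ = 110/42 ≈ 2.619, so f = (1/2)^(110/42) ≈ 0.162775.
Cmin,ss = (D/Vd)·f/(1−f), so D = Cmin,ss·Vd·(1−f)/f.
D = 5 × 67 × (1−f)/f ≈ 5 × 67 × 5.14345 ≈ 1723.06 mg.

1723 mg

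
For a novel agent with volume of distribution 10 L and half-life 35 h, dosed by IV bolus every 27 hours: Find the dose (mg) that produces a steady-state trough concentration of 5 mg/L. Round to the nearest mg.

τ/t½ = 27/35 ≈ 0.77143, so f = (1/2)^(27/35) ≈ 0.585837.
Cmin,ss = (D/Vd)·f/(1−f), so D = Cmin,ss·Vd·(1−f)/f.
D = 5 × 10 × (1−f)/f ≈ 5 × 10 × 0.70696 ≈ 35.35 mg.

35 mg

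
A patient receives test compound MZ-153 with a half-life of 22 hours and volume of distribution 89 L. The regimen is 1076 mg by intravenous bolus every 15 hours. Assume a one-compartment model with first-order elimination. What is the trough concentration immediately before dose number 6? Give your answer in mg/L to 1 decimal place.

f = (1/2)^(τ/t½) = (1/2)^(15/22) ≈ 0.6234.
C₀ = D/Vd = 1076/89 ≈ 12.090 mg/L.
Before the 6th dose, 5 doses have been given. Superposition: Cmin = C₀·(f + f² + … + f^5).
≈ 12.090 × (0.6234 + 0.3886 + 0.2423 + 0.1510 + 0.0942) ≈ 12.090 × 1.4995 ≈ 18.129 mg/L.

18.1 mg/L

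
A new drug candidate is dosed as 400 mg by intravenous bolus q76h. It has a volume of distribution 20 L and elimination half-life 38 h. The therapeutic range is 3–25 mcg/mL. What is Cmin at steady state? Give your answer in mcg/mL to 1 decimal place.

τ = 76 h = 2 half-lives, so f = (1/2)^2 = 0.25.
Accumulation ratio R = 1/(1 − f) = 1/0.75 = 4/3.
Single-dose peak C₀ = D/Vd = 400/20 = 20 mcg/mL.
Steady-state peak Cmax,ss = C₀·R = 20 × 4/3 ≈ 26.667 mcg/mL.
Steady-state trough Cmin,ss = Cmax,ss·f ≈ 26.667 × 0.25 ≈ 6.667 mcg/mL.
Trough 6.7 mcg/mL vs MEC 3 mcg/mL: adequate.

6.7 mcg/mL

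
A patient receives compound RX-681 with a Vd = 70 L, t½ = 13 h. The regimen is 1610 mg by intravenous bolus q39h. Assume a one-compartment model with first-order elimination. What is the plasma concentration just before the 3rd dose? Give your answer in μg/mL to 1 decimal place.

f = (1/2)^(τ/t½) = (1/2)^(39/13) ≈ 0.1250.
C₀ = D/Vd = 1610/70 ≈ 23.000 μg/mL.
Before the 3rd dose, 2 doses have been given. Superposition: Cmin = C₀·(f + f²).
≈ 23.000 × (0.1250 + 0.0156) ≈ 23.000 × 0.1406 ≈ 3.234 μg/mL.

3.2 μg/mL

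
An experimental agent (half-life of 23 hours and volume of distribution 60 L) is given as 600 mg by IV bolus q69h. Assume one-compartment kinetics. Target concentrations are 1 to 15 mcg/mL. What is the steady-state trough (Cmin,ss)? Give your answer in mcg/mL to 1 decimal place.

The dosing interval is 3 half-lives, so f = 2^(−3) = 0.125.
At steady state, R = 1/(1 − 0.125) = 8/7.
Single-dose peak C₀ = D/Vd = 600/60 = 10 mcg/mL.
Steady-state peak Cmax,ss = C₀·R = 10 × 8/7 ≈ 11.429 mcg/mL.
Steady-state trough Cmin,ss = Cmax,ss·f ≈ 11.429 × 0.125 ≈ 1.429 mcg/mL.
Trough 1.4 mcg/mL vs MEC 1 mcg/mL: adequate.

1.4 mcg/mL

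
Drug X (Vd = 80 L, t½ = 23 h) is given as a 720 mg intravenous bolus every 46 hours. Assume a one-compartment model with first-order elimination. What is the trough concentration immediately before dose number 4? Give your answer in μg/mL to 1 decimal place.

3.0 μg/mL

f = (1/2)^(τ/t½) = (1/2)^(46/23) ≈ 0.2500.
C₀ = D/Vd = 720/80 ≈ 9.000 μg/mL.
Before the 4th dose, 3 doses have been given. Superposition: Cmin = C₀·(f + f² + … + f^3).
≈ 9.000 × (0.2500 + 0.0625 + 0.0156) ≈ 9.000 × 0.3281 ≈ 2.953 μg/mL.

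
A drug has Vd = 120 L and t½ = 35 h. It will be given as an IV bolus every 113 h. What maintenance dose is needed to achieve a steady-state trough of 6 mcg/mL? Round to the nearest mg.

6029 mg

τ/t½ = 113/35 ≈ 3.2286, so f = (1/2)^(113/35) ≈ 0.106685.
Cmin,ss = (D/Vd)·f/(1−f), so D = Cmin,ss·Vd·(1−f)/f.
D = 6 × 120 × (1−f)/f ≈ 6 × 120 × 8.37339 ≈ 6028.84 mg.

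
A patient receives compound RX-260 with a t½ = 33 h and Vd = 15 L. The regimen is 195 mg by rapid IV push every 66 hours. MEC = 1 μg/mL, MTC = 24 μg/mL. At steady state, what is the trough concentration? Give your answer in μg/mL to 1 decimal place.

4.3 μg/mL

The dosing interval is 2 half-lives, so f = 2^(−2) = 0.25.
At steady state, R = 1/(1 − 0.25) = 4/3.
Single-dose peak C₀ = D/Vd = 195/15 = 13 μg/mL.
Steady-state peak Cmax,ss = C₀·R = 13 × 4/3 ≈ 17.333 μg/mL.
Steady-state trough Cmin,ss = Cmax,ss·f ≈ 17.333 × 0.25 ≈ 4.333 μg/mL.
Trough 4.3 μg/mL vs MEC 1 μg/mL: adequate.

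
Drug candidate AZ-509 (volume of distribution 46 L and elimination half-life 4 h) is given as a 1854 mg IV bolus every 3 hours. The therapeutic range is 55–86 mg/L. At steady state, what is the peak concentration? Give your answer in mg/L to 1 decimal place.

k = ln2/t½ = ln2/4 ≈ 0.173287 h⁻¹; fraction remaining f = e^(−kτ) = e^(−0.173287×3) ≈ 0.5946.
At steady state, accumulation factor R = 1/(1 − e^(−kτ)) ≈ 2.4667.
Single-dose peak C₀ = D/Vd = 1854/46 ≈ 40.304 mg/L.
Steady-state peak Cmax,ss = C₀·R ≈ 40.304 × 2.4667 ≈ 99.418 mg/L.
Peak 99.4 mg/L vs MTC 86 mg/L: exceeds toxic threshold.

99.4 mg/L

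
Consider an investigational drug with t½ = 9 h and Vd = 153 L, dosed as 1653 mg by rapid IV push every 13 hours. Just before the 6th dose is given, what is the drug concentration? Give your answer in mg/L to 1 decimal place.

6.2 mg/L

f = (1/2)^(τ/t½) = (1/2)^(13/9) ≈ 0.3674.
C₀ = D/Vd = 1653/153 ≈ 10.804 mg/L.
Before the 6th dose, 5 doses have been given. Superposition: Cmin = C₀·(f + f² + … + f^5).
≈ 10.804 × (0.3674 + 0.1350 + 0.0496 + 0.0182 + 0.0067) ≈ 10.804 × 0.5769 ≈ 6.233 mg/L.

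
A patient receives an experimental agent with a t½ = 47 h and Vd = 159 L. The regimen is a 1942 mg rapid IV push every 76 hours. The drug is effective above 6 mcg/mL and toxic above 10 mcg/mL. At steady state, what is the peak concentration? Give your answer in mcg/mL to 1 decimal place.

τ/t½ = 76/47 ≈ 1.617, so fraction remaining f = (1/2)^(76/47) ≈ 0.3260.
Accumulation ratio R = 1/(1 − f) ≈ 1/0.6740 ≈ 1.4837.
Each bolus raises the concentration by D/Vd = 1942/159 ≈ 12.214 mcg/mL.
Cmax,ss = C₀/(1 − f) ≈ 12.214/0.6740 ≈ 18.122 mcg/mL.
Peak 18.1 mcg/mL vs MTC 10 mcg/mL: exceeds toxic threshold.

18.1 mcg/mL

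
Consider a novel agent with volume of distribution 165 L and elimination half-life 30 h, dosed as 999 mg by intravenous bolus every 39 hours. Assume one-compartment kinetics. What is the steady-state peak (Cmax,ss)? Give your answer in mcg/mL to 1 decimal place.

Over one 39-h interval, 39/30 ≈ 1.3 half-lives elapse, leaving f ≈ 0.4061 of each dose.
Accumulation ratio R = 1/(1 − f) ≈ 1/0.5939 ≈ 1.6838.
Each bolus raises the concentration by D/Vd = 999/165 ≈ 6.055 mcg/mL.
Steady-state peak Cmax,ss = C₀·R ≈ 6.055 × 1.6838 ≈ 10.195 mcg/mL.

10.2 mcg/mL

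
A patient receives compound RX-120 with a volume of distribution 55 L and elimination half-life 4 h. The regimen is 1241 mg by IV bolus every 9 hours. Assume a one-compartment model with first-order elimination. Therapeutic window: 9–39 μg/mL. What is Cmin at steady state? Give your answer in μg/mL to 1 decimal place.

6.0 μg/mL

τ/t½ = 9/4 ≈ 2.25, so fraction remaining f = (1/2)^(9/4) ≈ 0.2102.
Single-dose peak C₀ = D/Vd = 1241/55 ≈ 22.564 μg/mL.
Steady-state trough Cmin,ss = C₀·f/(1−f) ≈ 22.564 × 0.2102/0.7898 ≈ 6.005 μg/mL.
Trough 6.0 μg/mL vs MEC 9 μg/mL: subtherapeutic.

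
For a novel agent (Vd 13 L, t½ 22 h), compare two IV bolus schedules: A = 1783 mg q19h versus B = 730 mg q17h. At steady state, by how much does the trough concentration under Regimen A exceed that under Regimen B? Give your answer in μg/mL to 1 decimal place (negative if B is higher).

Regimen A: f = (1/2)^(19/22) ≈ 0.5496; Cmin,ss = (1783/13)·f/(1−f) ≈ 167.362 μg/mL.
Regimen B: f = (1/2)^(17/22) ≈ 0.5853; Cmin,ss = (730/13)·f/(1−f) ≈ 79.255 μg/mL.
Difference ≈ 167.362 − 79.255 ≈ 88.107 μg/mL.

88.1 μg/mL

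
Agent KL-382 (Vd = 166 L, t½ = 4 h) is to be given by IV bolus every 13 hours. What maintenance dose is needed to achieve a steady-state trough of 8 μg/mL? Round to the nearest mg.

11306 mg

τ/t½ = 13/4 ≈ 3.25, so f = (1/2)^(13/4) ≈ 0.105112.
Cmin,ss = (D/Vd)·f/(1−f), so D = Cmin,ss·Vd·(1−f)/f.
D = 8 × 166 × (1−f)/f ≈ 8 × 166 × 8.51366 ≈ 11306.14 mg.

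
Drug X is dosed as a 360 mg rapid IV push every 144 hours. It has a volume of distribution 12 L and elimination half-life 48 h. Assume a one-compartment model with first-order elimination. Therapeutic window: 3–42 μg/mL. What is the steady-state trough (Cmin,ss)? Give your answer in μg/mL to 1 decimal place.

4.3 μg/mL

The dosing interval is 3 half-lives, so f = 2^(−3) = 0.125.
Accumulation ratio R = 1/(1 − f) = 1/0.875 = 8/7.
Single-dose peak C₀ = D/Vd = 360/12 = 30 μg/mL.
Steady-state peak Cmax,ss = C₀·R = 30 × 8/7 ≈ 34.286 μg/mL.
Steady-state trough Cmin,ss = Cmax,ss·f ≈ 34.286 × 0.125 ≈ 4.286 μg/mL.
Trough 4.3 μg/mL vs MEC 3 μg/mL: adequate.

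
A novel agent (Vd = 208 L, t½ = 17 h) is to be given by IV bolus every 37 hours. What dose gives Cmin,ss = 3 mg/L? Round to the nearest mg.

2197 mg

τ/t½ = 37/17 ≈ 2.1765, so f = (1/2)^(37/17) ≈ 0.221216.
Cmin,ss = (D/Vd)·f/(1−f), so D = Cmin,ss·Vd·(1−f)/f.
D = 3 × 208 × (1−f)/f ≈ 3 × 208 × 3.52047 ≈ 2196.77 mg.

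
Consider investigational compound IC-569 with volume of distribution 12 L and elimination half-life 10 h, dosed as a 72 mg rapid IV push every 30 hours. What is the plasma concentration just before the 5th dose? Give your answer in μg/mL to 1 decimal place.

0.9 μg/mL

f = (1/2)^(τ/t½) = (1/2)^(30/10) ≈ 0.1250.
C₀ = D/Vd = 72/12 ≈ 6.000 μg/mL.
Before the 5th dose, 4 doses have been given. Superposition: Cmin = C₀·(f + f² + … + f^4).
≈ 6.000 × (0.1250 + 0.0156 + 0.0020 + 0.0002) ≈ 6.000 × 0.1428 ≈ 0.857 μg/mL.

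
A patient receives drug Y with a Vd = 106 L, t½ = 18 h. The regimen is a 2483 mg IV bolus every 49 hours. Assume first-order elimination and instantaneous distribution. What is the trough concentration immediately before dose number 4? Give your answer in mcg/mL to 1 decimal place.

4.2 mcg/mL

f = (1/2)^(τ/t½) = (1/2)^(49/18) ≈ 0.1515.
C₀ = D/Vd = 2483/106 ≈ 23.425 mcg/mL.
Before the 4th dose, 3 doses have been given. Superposition: Cmin = C₀·(f + f² + … + f^3).
≈ 23.425 × (0.1515 + 0.0230 + 0.0035) ≈ 23.425 × 0.1780 ≈ 4.170 mcg/mL.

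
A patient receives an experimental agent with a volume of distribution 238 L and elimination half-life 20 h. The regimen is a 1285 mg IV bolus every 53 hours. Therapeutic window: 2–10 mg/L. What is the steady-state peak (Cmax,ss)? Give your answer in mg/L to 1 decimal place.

Over one 53-h interval, 53/20 ≈ 2.65 half-lives elapse, leaving f ≈ 0.1593 of each dose.
Accumulation ratio R = 1/(1 − f) ≈ 1/0.8407 ≈ 1.1895.
Each bolus raises the concentration by D/Vd = 1285/238 ≈ 5.399 mg/L.
Steady-state peak Cmax,ss = C₀·R ≈ 5.399 × 1.1895 ≈ 6.422 mg/L.
Peak 6.4 mg/L vs MTC 10 mg/L: below toxic threshold.

6.4 mg/L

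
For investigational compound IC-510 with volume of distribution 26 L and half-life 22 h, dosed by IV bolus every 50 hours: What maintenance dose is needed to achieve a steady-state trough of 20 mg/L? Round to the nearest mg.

τ/t½ = 50/22 ≈ 2.2727, so f = (1/2)^(50/22) ≈ 0.206938.
Cmin,ss = (D/Vd)·f/(1−f), so D = Cmin,ss·Vd·(1−f)/f.
D = 20 × 26 × (1−f)/f ≈ 20 × 26 × 3.83237 ≈ 1992.83 mg.

1993 mg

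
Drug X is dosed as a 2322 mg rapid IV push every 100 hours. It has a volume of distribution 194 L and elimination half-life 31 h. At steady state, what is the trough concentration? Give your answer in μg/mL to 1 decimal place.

1.4 μg/mL

τ/t½ = 100/31 ≈ 3.2258, so fraction remaining f = (1/2)^(100/31) ≈ 0.1069.
Accumulation ratio R = 1/(1 − f) ≈ 1/0.8931 ≈ 1.1197.
Single-dose peak C₀ = D/Vd = 2322/194 ≈ 11.969 μg/mL.
Cmax,ss = C₀/(1 − f) ≈ 11.969/0.8931 ≈ 13.402 μg/mL.
Steady-state trough Cmin,ss = Cmax,ss·f ≈ 13.402 × 0.1069 ≈ 1.433 μg/mL.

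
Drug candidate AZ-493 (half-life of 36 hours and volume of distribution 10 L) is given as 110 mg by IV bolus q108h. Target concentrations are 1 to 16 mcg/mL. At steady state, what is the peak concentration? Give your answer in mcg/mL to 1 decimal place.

The dosing interval is 3 half-lives, so f = 2^(−3) = 0.125.
Accumulation ratio R = 1/(1 − f) = 1/0.875 = 8/7.
Single-dose peak C₀ = D/Vd = 110/10 = 11 mcg/mL.
Steady-state peak Cmax,ss = C₀·R = 11 × 8/7 ≈ 12.571 mcg/mL.
Peak 12.6 mcg/mL vs MTC 16 mcg/mL: below toxic threshold.

12.6 mcg/mL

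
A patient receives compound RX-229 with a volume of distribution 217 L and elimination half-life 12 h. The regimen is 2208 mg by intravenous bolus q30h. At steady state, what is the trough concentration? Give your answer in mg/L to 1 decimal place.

Over one 30-h interval, 30/12 ≈ 2.5 half-lives elapse, leaving f ≈ 0.1768 of each dose.
At steady state, accumulation factor R = 1/(1 − e^(−kτ)) ≈ 1.2148.
Single-dose peak C₀ = D/Vd = 2208/217 ≈ 10.175 mg/L.
Cmax,ss = C₀/(1 − f) ≈ 10.175/0.8232 ≈ 12.360 mg/L.
Steady-state trough Cmin,ss = Cmax,ss·f ≈ 12.360 × 0.1768 ≈ 2.185 mg/L.

2.2 mg/L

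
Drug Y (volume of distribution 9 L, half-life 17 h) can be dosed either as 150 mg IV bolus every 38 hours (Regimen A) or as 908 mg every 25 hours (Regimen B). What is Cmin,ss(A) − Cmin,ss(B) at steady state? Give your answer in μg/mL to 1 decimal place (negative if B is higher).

Regimen A: f = (1/2)^(38/17) ≈ 0.2124; Cmin,ss = (150/9)·f/(1−f) ≈ 4.495 μg/mL.
Regimen B: f = (1/2)^(25/17) ≈ 0.3608; Cmin,ss = (908/9)·f/(1−f) ≈ 56.947 μg/mL.
Difference ≈ 4.495 − 56.947 ≈ -52.452 μg/mL.

-52.5 μg/mL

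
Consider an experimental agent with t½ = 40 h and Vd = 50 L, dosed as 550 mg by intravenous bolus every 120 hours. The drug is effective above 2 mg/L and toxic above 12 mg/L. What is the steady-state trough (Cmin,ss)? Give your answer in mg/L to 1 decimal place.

1.6 mg/L

τ = 120 h = 3 half-lives, so f = (1/2)^3 = 0.125.
At steady state, R = 1/(1 − 0.125) = 8/7.
Single-dose peak C₀ = D/Vd = 550/50 = 11 mg/L.
Steady-state peak Cmax,ss = C₀·R = 11 × 8/7 ≈ 12.571 mg/L.
Steady-state trough Cmin,ss = Cmax,ss·f ≈ 12.571 × 0.125 ≈ 1.571 mg/L.
Trough 1.6 mg/L vs MEC 2 mg/L: subtherapeutic.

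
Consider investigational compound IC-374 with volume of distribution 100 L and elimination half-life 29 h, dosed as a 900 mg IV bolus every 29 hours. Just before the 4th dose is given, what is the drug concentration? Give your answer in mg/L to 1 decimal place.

f = (1/2)^(τ/t½) = (1/2)^(29/29) ≈ 0.5000.
C₀ = D/Vd = 900/100 ≈ 9.000 mg/L.
Before the 4th dose, 3 doses have been given. Superposition: Cmin = C₀·(f + f² + … + f^3).
≈ 9.000 × (0.5000 + 0.2500 + 0.1250) ≈ 9.000 × 0.8750 ≈ 7.875 mg/L.

7.9 mg/L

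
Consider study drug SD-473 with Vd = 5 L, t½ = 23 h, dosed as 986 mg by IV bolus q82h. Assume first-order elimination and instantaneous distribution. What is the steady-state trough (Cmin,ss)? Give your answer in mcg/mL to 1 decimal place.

τ/t½ = 82/23 ≈ 3.5652, so fraction remaining f = (1/2)^(82/23) ≈ 0.0845.
At steady state, accumulation factor R = 1/(1 − e^(−kτ)) ≈ 1.0923.
Each bolus raises the concentration by D/Vd = 986/5 ≈ 197.200 mcg/mL.
Cmax,ss = C₀/(1 − f) ≈ 197.200/0.9155 ≈ 215.401 mcg/mL.
Steady-state trough Cmin,ss = Cmax,ss·f ≈ 215.401 × 0.0845 ≈ 18.201 mcg/mL.

18.2 mcg/mL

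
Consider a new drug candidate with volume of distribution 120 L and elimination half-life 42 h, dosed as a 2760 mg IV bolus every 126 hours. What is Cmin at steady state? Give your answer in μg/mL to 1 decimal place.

The dosing interval is 3 half-lives, so f = 2^(−3) = 0.125.
Accumulation ratio R = 1/(1 − f) = 1/0.875 = 8/7.
Single-dose peak C₀ = D/Vd = 2760/120 = 23 μg/mL.
Steady-state peak Cmax,ss = C₀·R = 23 × 8/7 ≈ 26.286 μg/mL.
Steady-state trough Cmin,ss = Cmax,ss·f ≈ 26.286 × 0.125 ≈ 3.286 μg/mL.

3.3 μg/mL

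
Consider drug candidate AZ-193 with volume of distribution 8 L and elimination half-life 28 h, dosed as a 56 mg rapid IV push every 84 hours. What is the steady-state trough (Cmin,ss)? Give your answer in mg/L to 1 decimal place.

The dosing interval is 3 half-lives, so f = 2^(−3) = 0.125.
At steady state, R = 1/(1 − 0.125) = 8/7.
Single-dose peak C₀ = D/Vd = 56/8 = 7 mg/L.
Steady-state peak Cmax,ss = C₀·R = 7 × 8/7 ≈ 8.000 mg/L.
Steady-state trough Cmin,ss = Cmax,ss·f ≈ 8.000 × 0.125 ≈ 1.000 mg/L.

1.0 mg/L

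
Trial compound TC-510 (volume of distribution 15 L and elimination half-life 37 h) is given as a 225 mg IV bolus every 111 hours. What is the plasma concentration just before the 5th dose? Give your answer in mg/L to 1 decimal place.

2.1 mg/L

f = (1/2)^(τ/t½) = (1/2)^(111/37) ≈ 0.1250.
C₀ = D/Vd = 225/15 ≈ 15.000 mg/L.
Before the 5th dose, 4 doses have been given. Superposition: Cmin = C₀·(f + f² + … + f^4).
≈ 15.000 × (0.1250 + 0.0156 + 0.0020 + 0.0002) ≈ 15.000 × 0.1428 ≈ 2.142 mg/L.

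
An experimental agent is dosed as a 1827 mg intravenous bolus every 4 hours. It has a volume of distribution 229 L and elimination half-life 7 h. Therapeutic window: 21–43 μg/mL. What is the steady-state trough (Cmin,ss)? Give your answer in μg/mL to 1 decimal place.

16.4 μg/mL

Over one 4-h interval, 4/7 ≈ 0.57143 half-lives elapse, leaving f ≈ 0.6730 of each dose.
At steady state, accumulation factor R = 1/(1 − e^(−kτ)) ≈ 3.0581.
Each bolus raises the concentration by D/Vd = 1827/229 ≈ 7.978 μg/mL.
Cmax,ss = C₀/(1 − f) ≈ 7.978/0.3270 ≈ 24.398 μg/mL.
Steady-state trough Cmin,ss = Cmax,ss·f ≈ 24.398 × 0.6730 ≈ 16.420 μg/mL.
Trough 16.4 μg/mL vs MEC 21 μg/mL: subtherapeutic.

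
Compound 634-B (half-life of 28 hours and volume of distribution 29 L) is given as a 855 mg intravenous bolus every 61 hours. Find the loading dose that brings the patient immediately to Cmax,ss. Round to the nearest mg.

f = (1/2)^(61/28) ≈ 0.220894; accumulation ratio R = 1/(1−f) ≈ 1.28352.
Loading dose to hit Cmax,ss on first dose: D_load = D_maint·R ≈ 855 × 1.28352 ≈ 1097.41 mg.

1097 mg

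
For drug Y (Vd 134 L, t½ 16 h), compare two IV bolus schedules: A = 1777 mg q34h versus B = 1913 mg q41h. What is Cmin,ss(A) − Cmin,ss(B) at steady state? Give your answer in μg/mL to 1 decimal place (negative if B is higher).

Regimen A: f = (1/2)^(34/16) ≈ 0.2293; Cmin,ss = (1777/134)·f/(1−f) ≈ 3.945 μg/mL.
Regimen B: f = (1/2)^(41/16) ≈ 0.1693; Cmin,ss = (1913/134)·f/(1−f) ≈ 2.910 μg/mL.
Difference ≈ 3.945 − 2.910 ≈ 1.035 μg/mL.

1.0 μg/mL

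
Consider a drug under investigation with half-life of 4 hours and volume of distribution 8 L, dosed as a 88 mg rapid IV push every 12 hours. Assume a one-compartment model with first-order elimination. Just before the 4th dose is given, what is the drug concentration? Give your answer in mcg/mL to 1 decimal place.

1.6 mcg/mL

f = (1/2)^(τ/t½) = (1/2)^(12/4) ≈ 0.1250.
C₀ = D/Vd = 88/8 ≈ 11.000 mcg/mL.
Before the 4th dose, 3 doses have been given. Superposition: Cmin = C₀·(f + f² + … + f^3).
≈ 11.000 × (0.1250 + 0.0156 + 0.0020) ≈ 11.000 × 0.1426 ≈ 1.569 mcg/mL.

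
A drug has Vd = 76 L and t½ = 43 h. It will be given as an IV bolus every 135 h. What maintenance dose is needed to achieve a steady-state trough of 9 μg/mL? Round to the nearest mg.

τ/t½ = 135/43 ≈ 3.1395, so f = (1/2)^(135/43) ≈ 0.113476.
Cmin,ss = (D/Vd)·f/(1−f), so D = Cmin,ss·Vd·(1−f)/f.
D = 9 × 76 × (1−f)/f ≈ 9 × 76 × 7.81244 ≈ 5343.71 mg.

5344 mg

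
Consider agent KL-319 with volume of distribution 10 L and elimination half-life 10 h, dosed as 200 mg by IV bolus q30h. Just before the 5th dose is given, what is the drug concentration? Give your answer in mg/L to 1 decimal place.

2.9 mg/L

f = (1/2)^(τ/t½) = (1/2)^(30/10) ≈ 0.1250.
C₀ = D/Vd = 200/10 ≈ 20.000 mg/L.
Before the 5th dose, 4 doses have been given. Superposition: Cmin = C₀·(f + f² + … + f^4).
≈ 20.000 × (0.1250 + 0.0156 + 0.0020 + 0.0002) ≈ 20.000 × 0.1428 ≈ 2.856 mg/L.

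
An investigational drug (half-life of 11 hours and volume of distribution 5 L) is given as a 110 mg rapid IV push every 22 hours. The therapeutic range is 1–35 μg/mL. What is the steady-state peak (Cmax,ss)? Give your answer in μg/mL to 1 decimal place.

29.3 μg/mL

The dosing interval is 2 half-lives, so f = 2^(−2) = 0.25.
Accumulation ratio R = 1/(1 − f) = 1/0.75 = 4/3.
Single-dose peak C₀ = D/Vd = 110/5 = 22 μg/mL.
Steady-state peak Cmax,ss = C₀·R = 22 × 4/3 ≈ 29.333 μg/mL.
Peak 29.3 μg/mL vs MTC 35 μg/mL: below toxic threshold.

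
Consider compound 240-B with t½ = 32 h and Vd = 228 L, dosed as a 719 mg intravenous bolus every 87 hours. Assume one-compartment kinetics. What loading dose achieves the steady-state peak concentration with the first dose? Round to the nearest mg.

848 mg

f = (1/2)^(87/32) ≈ 0.151906; accumulation ratio R = 1/(1−f) ≈ 1.17911.
Loading dose to hit Cmax,ss on first dose: D_load = D_maint·R ≈ 719 × 1.17911 ≈ 847.78 mg.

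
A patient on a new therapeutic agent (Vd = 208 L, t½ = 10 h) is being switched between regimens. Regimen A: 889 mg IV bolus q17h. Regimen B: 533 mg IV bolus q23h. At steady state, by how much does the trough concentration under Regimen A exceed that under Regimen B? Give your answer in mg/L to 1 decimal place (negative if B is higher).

Regimen A: f = (1/2)^(17/10) ≈ 0.3078; Cmin,ss = (889/208)·f/(1−f) ≈ 1.901 mg/L.
Regimen B: f = (1/2)^(23/10) ≈ 0.2031; Cmin,ss = (533/208)·f/(1−f) ≈ 0.653 mg/L.
Difference ≈ 1.901 − 0.653 ≈ 1.248 mg/L.

1.2 mg/L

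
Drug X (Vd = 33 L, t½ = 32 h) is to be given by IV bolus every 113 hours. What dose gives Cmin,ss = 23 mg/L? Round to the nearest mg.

8016 mg

τ/t½ = 113/32 ≈ 3.5312, so f = (1/2)^(113/32) ≈ 0.086494.
Cmin,ss = (D/Vd)·f/(1−f), so D = Cmin,ss·Vd·(1−f)/f.
D = 23 × 33 × (1−f)/f ≈ 23 × 33 × 10.56150 ≈ 8016.18 mg.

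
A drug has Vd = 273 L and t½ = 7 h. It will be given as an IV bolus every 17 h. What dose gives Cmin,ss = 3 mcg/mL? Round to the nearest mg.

3590 mg

τ/t½ = 17/7 ≈ 2.4286, so f = (1/2)^(17/7) ≈ 0.185749.
Cmin,ss = (D/Vd)·f/(1−f), so D = Cmin,ss·Vd·(1−f)/f.
D = 3 × 273 × (1−f)/f ≈ 3 × 273 × 4.38361 ≈ 3590.18 mg.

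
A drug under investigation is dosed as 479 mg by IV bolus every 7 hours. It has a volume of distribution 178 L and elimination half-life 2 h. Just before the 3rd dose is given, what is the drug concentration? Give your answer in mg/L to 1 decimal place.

0.3 mg/L

f = (1/2)^(τ/t½) = (1/2)^(7/2) ≈ 0.0884.
C₀ = D/Vd = 479/178 ≈ 2.691 mg/L.
Before the 3rd dose, 2 doses have been given. Superposition: Cmin = C₀·(f + f²).
≈ 2.691 × (0.0884 + 0.0078) ≈ 2.691 × 0.0962 ≈ 0.259 mg/L.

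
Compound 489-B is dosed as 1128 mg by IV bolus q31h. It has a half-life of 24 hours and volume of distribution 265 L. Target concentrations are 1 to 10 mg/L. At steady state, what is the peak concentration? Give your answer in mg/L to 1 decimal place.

7.2 mg/L

τ/t½ = 31/24 ≈ 1.2917, so fraction remaining f = (1/2)^(31/24) ≈ 0.4085.
Accumulation ratio R = 1/(1 − f) ≈ 1/0.5915 ≈ 1.6906.
Single-dose peak C₀ = D/Vd = 1128/265 ≈ 4.257 mg/L.
Cmax,ss = C₀/(1 − f) ≈ 4.257/0.5915 ≈ 7.197 mg/L.
Peak 7.2 mg/L vs MTC 10 mg/L: below toxic threshold.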